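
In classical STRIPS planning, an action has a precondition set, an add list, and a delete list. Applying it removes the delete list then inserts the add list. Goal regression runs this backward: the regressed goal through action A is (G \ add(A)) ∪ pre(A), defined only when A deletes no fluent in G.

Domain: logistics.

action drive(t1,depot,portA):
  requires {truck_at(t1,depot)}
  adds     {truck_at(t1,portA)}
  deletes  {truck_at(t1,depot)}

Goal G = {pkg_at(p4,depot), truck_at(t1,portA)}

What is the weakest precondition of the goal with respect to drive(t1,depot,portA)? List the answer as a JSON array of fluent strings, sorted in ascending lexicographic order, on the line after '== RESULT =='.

Compute (G \ add) ∪ pre:
  G ∩ del = {}  (empty — regression defined)
  G \ add = {pkg_at(p4,depot), truck_at(t1,portA)} \ {truck_at(t1,portA)} = {pkg_at(p4,depot)}
  ∪ pre   = {pkg_at(p4,depot)} ∪ {truck_at(t1,depot)}
          = {pkg_at(p4,depot), truck_at(t1,depot)}

== RESULT ==
["pkg_at(p4,depot)", "truck_at(t1,depot)"]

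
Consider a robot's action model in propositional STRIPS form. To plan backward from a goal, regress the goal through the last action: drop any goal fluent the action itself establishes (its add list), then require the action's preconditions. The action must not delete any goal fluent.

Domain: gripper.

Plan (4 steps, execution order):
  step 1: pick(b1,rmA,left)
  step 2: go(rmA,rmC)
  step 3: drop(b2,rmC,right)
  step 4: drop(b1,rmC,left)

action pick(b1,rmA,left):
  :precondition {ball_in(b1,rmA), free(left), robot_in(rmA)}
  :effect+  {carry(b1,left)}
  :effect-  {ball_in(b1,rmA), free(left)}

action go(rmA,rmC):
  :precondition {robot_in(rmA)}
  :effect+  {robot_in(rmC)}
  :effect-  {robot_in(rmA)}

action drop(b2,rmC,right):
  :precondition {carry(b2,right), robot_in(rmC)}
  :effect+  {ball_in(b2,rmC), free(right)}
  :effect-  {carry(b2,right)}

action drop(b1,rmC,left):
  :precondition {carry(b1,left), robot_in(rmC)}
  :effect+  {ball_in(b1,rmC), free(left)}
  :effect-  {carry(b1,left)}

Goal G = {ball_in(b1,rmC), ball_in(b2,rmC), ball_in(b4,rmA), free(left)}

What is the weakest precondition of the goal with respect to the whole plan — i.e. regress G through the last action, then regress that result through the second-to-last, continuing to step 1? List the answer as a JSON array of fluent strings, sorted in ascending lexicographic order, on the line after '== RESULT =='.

Regress step by step:
  through step 4 (drop(b1,rmC,left)): drop {ball_in(b1,rmC), free(left)}, keep {ball_in(b2,rmC), ball_in(b4,rmA)}, require {carry(b1,left), robot_in(rmC)}
    → {ball_in(b2,rmC), ball_in(b4,rmA), carry(b1,left), robot_in(rmC)}
  through step 3 (drop(b2,rmC,right)): drop {ball_in(b2,rmC)}, keep {ball_in(b4,rmA), carry(b1,left), robot_in(rmC)}, require {carry(b2,right), robot_in(rmC)}
    → {ball_in(b4,rmA), carry(b1,left), carry(b2,right), robot_in(rmC)}
  through step 2 (go(rmA,rmC)): drop {robot_in(rmC)}, keep {ball_in(b4,rmA), carry(b1,left), carry(b2,right)}, require {robot_in(rmA)}
    → {ball_in(b4,rmA), carry(b1,left), carry(b2,right), robot_in(rmA)}
  through step 1 (pick(b1,rmA,left)): drop {carry(b1,left)}, keep {ball_in(b4,rmA), carry(b2,right), robot_in(rmA)}, require {ball_in(b1,rmA), free(left), robot_in(rmA)}
    → {ball_in(b1,rmA), ball_in(b4,rmA), carry(b2,right), free(left), robot_in(rmA)}

== RESULT ==
["ball_in(b1,rmA)", "ball_in(b4,rmA)", "carry(b2,right)", "free(left)", "robot_in(rmA)"]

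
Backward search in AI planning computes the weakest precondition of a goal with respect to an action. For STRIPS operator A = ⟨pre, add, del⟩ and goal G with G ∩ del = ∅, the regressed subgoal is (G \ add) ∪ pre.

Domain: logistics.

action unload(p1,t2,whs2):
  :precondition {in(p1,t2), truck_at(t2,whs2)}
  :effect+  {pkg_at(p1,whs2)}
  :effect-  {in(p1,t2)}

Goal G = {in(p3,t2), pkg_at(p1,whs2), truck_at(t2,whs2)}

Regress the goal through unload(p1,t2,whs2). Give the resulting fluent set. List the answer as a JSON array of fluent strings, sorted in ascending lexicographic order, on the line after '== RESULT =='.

Regress:
  G ∩ del = {}  (empty — regression defined)
  G \ add = {in(p3,t2), pkg_at(p1,whs2), truck_at(t2,whs2)} \ {pkg_at(p1,whs2)} = {in(p3,t2), truck_at(t2,whs2)}
  ∪ pre   = {in(p3,t2), truck_at(t2,whs2)} ∪ {in(p1,t2), truck_at(t2,whs2)}
          = {in(p1,t2), in(p3,t2), truck_at(t2,whs2)}

== RESULT ==
["in(p1,t2)", "in(p3,t2)", "truck_at(t2,whs2)"]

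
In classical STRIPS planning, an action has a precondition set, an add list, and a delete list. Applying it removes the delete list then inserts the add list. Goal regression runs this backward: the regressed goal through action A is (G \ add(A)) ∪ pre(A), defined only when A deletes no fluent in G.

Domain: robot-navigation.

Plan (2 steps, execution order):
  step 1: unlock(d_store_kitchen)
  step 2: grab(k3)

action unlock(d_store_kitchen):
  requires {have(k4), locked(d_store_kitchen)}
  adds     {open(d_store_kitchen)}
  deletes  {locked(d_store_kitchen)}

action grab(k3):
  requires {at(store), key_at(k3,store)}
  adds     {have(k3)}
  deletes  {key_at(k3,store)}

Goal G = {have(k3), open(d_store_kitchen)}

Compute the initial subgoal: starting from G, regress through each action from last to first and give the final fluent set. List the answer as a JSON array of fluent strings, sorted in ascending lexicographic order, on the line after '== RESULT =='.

Regress step by step:
  through step 2 (grab(k3)): drop {have(k3)}, keep {open(d_store_kitchen)}, require {at(store), key_at(k3,store)}
    → {at(store), key_at(k3,store), open(d_store_kitchen)}
  through step 1 (unlock(d_store_kitchen)): drop {open(d_store_kitchen)}, keep {at(store), key_at(k3,store)}, require {have(k4), locked(d_store_kitchen)}
    → {at(store), have(k4), key_at(k3,store), locked(d_store_kitchen)}

== RESULT ==
["at(store)", "have(k4)", "key_at(k3,store)", "locked(d_store_kitchen)"]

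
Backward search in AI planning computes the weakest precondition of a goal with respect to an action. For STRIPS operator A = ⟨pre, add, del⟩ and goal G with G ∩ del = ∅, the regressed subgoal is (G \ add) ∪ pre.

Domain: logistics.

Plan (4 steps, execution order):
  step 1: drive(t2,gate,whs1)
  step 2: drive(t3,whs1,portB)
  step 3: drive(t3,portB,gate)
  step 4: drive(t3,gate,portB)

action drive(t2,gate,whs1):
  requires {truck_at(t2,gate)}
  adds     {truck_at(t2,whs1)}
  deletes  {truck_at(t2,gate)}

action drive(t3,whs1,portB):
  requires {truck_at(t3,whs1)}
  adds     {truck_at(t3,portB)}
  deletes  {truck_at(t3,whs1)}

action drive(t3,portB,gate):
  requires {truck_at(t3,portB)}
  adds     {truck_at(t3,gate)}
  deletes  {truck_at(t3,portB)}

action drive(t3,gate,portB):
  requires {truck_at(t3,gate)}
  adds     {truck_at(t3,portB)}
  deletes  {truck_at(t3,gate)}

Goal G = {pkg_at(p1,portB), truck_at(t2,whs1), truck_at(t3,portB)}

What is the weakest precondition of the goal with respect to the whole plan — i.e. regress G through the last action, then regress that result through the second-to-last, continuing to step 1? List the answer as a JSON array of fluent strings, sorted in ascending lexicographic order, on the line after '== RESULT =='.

Regress step by step:
  through step 4 (drive(t3,gate,portB)): drop {truck_at(t3,portB)}, keep {pkg_at(p1,portB), truck_at(t2,whs1)}, require {truck_at(t3,gate)}
    → {pkg_at(p1,portB), truck_at(t2,whs1), truck_at(t3,gate)}
  through step 3 (drive(t3,portB,gate)): drop {truck_at(t3,gate)}, keep {pkg_at(p1,portB), truck_at(t2,whs1)}, require {truck_at(t3,portB)}
    → {pkg_at(p1,portB), truck_at(t2,whs1), truck_at(t3,portB)}
  through step 2 (drive(t3,whs1,portB)): drop {truck_at(t3,portB)}, keep {pkg_at(p1,portB), truck_at(t2,whs1)}, require {truck_at(t3,whs1)}
    → {pkg_at(p1,portB), truck_at(t2,whs1), truck_at(t3,whs1)}
  through step 1 (drive(t2,gate,whs1)): drop {truck_at(t2,whs1)}, keep {pkg_at(p1,portB), truck_at(t3,whs1)}, require {truck_at(t2,gate)}
    → {pkg_at(p1,portB), truck_at(t2,gate), truck_at(t3,whs1)}

== RESULT ==
["pkg_at(p1,portB)", "truck_at(t2,gate)", "truck_at(t3,whs1)"]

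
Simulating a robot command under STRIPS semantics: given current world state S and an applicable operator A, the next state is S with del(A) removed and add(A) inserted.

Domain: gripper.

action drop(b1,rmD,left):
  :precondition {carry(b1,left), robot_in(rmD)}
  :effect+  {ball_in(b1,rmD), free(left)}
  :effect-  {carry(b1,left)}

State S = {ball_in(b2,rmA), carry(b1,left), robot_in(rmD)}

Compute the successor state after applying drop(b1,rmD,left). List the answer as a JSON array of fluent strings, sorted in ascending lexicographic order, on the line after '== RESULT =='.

Progress:
  pre ⊆ S: {carry(b1,left), robot_in(rmD)} ⊆ S  — applicable
  S \ del = {ball_in(b2,rmA), robot_in(rmD)}
  ∪ add   = {ball_in(b1,rmD), ball_in(b2,rmA), free(left), robot_in(rmD)}

== RESULT ==
["ball_in(b1,rmD)", "ball_in(b2,rmA)", "free(left)", "robot_in(rmD)"]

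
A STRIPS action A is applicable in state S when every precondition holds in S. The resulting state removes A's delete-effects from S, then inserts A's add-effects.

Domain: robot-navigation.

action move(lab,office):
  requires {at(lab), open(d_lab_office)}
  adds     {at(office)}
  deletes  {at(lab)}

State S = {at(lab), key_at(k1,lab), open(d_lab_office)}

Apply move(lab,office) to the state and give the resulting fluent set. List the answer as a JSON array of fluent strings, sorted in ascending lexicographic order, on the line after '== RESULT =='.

Compute (S \ del) ∪ add:
  pre ⊆ S: {at(lab), open(d_lab_office)} ⊆ S  — applicable
  S \ del = {key_at(k1,lab), open(d_lab_office)}
  ∪ add   = {at(office), key_at(k1,lab), open(d_lab_office)}

== RESULT ==
["at(office)", "key_at(k1,lab)", "open(d_lab_office)"]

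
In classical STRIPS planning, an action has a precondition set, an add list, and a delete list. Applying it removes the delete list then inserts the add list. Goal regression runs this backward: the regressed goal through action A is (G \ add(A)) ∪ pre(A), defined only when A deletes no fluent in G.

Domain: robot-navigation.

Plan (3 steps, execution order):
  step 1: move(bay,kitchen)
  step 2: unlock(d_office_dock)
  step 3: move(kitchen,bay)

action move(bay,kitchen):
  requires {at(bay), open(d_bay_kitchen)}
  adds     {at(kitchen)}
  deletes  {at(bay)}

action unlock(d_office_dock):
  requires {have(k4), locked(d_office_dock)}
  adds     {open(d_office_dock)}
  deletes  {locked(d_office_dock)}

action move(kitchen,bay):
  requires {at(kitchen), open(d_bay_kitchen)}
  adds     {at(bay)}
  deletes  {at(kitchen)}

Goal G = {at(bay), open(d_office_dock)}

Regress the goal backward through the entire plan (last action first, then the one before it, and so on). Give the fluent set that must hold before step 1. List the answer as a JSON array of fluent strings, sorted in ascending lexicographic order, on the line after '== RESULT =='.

Work backward from the goal:
  through step 3 (move(kitchen,bay)): drop {at(bay)}, keep {open(d_office_dock)}, require {at(kitchen), open(d_bay_kitchen)}
    → {at(kitchen), open(d_bay_kitchen), open(d_office_dock)}
  through step 2 (unlock(d_office_dock)): drop {open(d_office_dock)}, keep {at(kitchen), open(d_bay_kitchen)}, require {have(k4), locked(d_office_dock)}
    → {at(kitchen), have(k4), locked(d_office_dock), open(d_bay_kitchen)}
  through step 1 (move(bay,kitchen)): drop {at(kitchen)}, keep {have(k4), locked(d_office_dock), open(d_bay_kitchen)}, require {at(bay), open(d_bay_kitchen)}
    → {at(bay), have(k4), locked(d_office_dock), open(d_bay_kitchen)}

== RESULT ==
["at(bay)", "have(k4)", "locked(d_office_dock)", "open(d_bay_kitchen)"]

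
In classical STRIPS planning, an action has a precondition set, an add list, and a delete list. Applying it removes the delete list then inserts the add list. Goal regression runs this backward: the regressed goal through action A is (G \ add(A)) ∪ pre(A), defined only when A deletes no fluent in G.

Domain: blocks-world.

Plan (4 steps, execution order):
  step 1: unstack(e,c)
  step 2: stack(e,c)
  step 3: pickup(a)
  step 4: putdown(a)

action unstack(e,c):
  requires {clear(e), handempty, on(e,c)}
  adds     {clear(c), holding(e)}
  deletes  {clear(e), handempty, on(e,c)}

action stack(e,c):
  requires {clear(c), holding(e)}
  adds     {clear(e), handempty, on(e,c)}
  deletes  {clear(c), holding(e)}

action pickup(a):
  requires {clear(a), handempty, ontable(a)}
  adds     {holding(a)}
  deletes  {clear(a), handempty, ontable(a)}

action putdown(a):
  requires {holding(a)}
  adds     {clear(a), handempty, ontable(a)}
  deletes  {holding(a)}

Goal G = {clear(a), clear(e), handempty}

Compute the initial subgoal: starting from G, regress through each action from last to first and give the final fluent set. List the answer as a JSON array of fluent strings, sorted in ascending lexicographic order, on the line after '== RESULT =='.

Work backward from the goal:
  through step 4 (putdown(a)): drop {clear(a), handempty}, keep {clear(e)}, require {holding(a)}
    → {clear(e), holding(a)}
  through step 3 (pickup(a)): drop {holding(a)}, keep {clear(e)}, require {clear(a), handempty, ontable(a)}
    → {clear(a), clear(e), handempty, ontable(a)}
  through step 2 (stack(e,c)): drop {clear(e), handempty}, keep {clear(a), ontable(a)}, require {clear(c), holding(e)}
    → {clear(a), clear(c), holding(e), ontable(a)}
  through step 1 (unstack(e,c)): drop {clear(c), holding(e)}, keep {clear(a), ontable(a)}, require {clear(e), handempty, on(e,c)}
    → {clear(a), clear(e), handempty, on(e,c), ontable(a)}

== RESULT ==
["clear(a)", "clear(e)", "handempty", "on(e,c)", "ontable(a)"]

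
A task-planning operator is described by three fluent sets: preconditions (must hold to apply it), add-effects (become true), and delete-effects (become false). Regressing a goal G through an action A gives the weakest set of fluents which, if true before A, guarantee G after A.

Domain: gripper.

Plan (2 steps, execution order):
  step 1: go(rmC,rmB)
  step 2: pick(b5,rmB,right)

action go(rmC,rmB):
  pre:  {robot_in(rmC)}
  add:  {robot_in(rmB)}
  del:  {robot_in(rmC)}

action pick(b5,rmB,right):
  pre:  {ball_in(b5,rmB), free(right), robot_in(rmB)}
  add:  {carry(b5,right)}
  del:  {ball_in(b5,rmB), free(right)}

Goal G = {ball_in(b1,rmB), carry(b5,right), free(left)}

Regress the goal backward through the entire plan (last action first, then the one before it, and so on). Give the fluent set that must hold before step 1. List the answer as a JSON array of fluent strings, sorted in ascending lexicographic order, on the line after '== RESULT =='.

Regress step by step:
  through step 2 (pick(b5,rmB,right)): drop {carry(b5,right)}, keep {ball_in(b1,rmB), free(left)}, require {ball_in(b5,rmB), free(right), robot_in(rmB)}
    → {ball_in(b1,rmB), ball_in(b5,rmB), free(left), free(right), robot_in(rmB)}
  through step 1 (go(rmC,rmB)): drop {robot_in(rmB)}, keep {ball_in(b1,rmB), ball_in(b5,rmB), free(left), free(right)}, require {robot_in(rmC)}
    → {ball_in(b1,rmB), ball_in(b5,rmB), free(left), free(right), robot_in(rmC)}

== RESULT ==
["ball_in(b1,rmB)", "ball_in(b5,rmB)", "free(left)", "free(right)", "robot_in(rmC)"]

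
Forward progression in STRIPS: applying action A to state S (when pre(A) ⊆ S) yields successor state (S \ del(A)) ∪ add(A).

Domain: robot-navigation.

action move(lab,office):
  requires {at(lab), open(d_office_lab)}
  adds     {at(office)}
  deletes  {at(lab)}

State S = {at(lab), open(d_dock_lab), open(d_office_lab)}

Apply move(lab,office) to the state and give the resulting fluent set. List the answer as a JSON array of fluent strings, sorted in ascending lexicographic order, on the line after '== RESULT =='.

Progress:
  pre ⊆ S: {at(lab), open(d_office_lab)} ⊆ S  — applicable
  S \ del = {open(d_dock_lab), open(d_office_lab)}
  ∪ add   = {at(office), open(d_dock_lab), open(d_office_lab)}

== RESULT ==
["at(office)", "open(d_dock_lab)", "open(d_office_lab)"]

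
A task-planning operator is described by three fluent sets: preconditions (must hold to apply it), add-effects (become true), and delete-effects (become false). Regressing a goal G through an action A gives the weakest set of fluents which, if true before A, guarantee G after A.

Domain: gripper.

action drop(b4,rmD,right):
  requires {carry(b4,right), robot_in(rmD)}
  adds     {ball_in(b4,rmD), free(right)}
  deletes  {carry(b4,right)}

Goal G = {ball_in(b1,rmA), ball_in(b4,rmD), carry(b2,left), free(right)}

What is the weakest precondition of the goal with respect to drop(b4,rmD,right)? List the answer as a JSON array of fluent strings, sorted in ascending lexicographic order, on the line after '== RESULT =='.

Compute (G \ add) ∪ pre:
  G ∩ del = {}  (empty — regression defined)
  G \ add = {ball_in(b1,rmA), ball_in(b4,rmD), carry(b2,left), free(right)} \ {ball_in(b4,rmD), free(right)} = {ball_in(b1,rmA), carry(b2,left)}
  ∪ pre   = {ball_in(b1,rmA), carry(b2,left)} ∪ {carry(b4,right), robot_in(rmD)}
          = {ball_in(b1,rmA), carry(b2,left), carry(b4,right), robot_in(rmD)}

== RESULT ==
["ball_in(b1,rmA)", "carry(b2,left)", "carry(b4,right)", "robot_in(rmD)"]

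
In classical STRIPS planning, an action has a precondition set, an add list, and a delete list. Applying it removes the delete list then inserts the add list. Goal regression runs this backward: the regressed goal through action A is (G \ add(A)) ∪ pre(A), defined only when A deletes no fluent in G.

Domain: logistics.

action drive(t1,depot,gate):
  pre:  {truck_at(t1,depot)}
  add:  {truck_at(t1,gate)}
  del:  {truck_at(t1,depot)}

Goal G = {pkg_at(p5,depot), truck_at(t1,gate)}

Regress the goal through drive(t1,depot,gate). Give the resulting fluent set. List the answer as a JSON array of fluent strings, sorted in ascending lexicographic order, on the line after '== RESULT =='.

Compute (G \ add) ∪ pre:
  G ∩ del = {}  (empty — regression defined)
  G \ add = {pkg_at(p5,depot), truck_at(t1,gate)} \ {truck_at(t1,gate)} = {pkg_at(p5,depot)}
  ∪ pre   = {pkg_at(p5,depot)} ∪ {truck_at(t1,depot)}
          = {pkg_at(p5,depot), truck_at(t1,depot)}

== RESULT ==
["pkg_at(p5,depot)", "truck_at(t1,depot)"]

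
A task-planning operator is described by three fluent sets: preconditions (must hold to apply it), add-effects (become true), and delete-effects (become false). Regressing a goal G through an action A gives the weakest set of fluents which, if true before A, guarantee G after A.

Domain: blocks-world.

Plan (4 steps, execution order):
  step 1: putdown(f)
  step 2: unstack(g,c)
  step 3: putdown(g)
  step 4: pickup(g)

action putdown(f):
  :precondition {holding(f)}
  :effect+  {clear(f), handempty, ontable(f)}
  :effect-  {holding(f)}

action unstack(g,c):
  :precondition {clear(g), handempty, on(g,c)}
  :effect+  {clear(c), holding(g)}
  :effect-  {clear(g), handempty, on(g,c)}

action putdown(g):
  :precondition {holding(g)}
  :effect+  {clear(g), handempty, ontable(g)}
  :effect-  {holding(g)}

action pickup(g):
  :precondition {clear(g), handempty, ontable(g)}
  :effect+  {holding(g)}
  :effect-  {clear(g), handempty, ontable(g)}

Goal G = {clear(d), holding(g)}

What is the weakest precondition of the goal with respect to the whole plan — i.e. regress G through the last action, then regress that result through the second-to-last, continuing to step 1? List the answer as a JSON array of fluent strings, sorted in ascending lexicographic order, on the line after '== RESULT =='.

Regress step by step:
  through step 4 (pickup(g)): drop {holding(g)}, keep {clear(d)}, require {clear(g), handempty, ontable(g)}
    → {clear(d), clear(g), handempty, ontable(g)}
  through step 3 (putdown(g)): drop {clear(g), handempty, ontable(g)}, keep {clear(d)}, require {holding(g)}
    → {clear(d), holding(g)}
  through step 2 (unstack(g,c)): drop {holding(g)}, keep {clear(d)}, require {clear(g), handempty, on(g,c)}
    → {clear(d), clear(g), handempty, on(g,c)}
  through step 1 (putdown(f)): drop {handempty}, keep {clear(d), clear(g), on(g,c)}, require {holding(f)}
    → {clear(d), clear(g), holding(f), on(g,c)}

== RESULT ==
["clear(d)", "clear(g)", "holding(f)", "on(g,c)"]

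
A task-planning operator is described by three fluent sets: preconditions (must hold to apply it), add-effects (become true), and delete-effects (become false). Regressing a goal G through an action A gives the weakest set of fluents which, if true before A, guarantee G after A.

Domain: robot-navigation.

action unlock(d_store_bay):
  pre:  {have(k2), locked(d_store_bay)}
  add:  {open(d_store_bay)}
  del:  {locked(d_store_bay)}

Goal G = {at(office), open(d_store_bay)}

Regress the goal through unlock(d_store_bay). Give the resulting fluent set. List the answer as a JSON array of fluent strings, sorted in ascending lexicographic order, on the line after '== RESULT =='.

Compute (G \ add) ∪ pre:
  G ∩ del = {}  (empty — regression defined)
  G \ add = {at(office), open(d_store_bay)} \ {open(d_store_bay)} = {at(office)}
  ∪ pre   = {at(office)} ∪ {have(k2), locked(d_store_bay)}
          = {at(office), have(k2), locked(d_store_bay)}

== RESULT ==
["at(office)", "have(k2)", "locked(d_store_bay)"]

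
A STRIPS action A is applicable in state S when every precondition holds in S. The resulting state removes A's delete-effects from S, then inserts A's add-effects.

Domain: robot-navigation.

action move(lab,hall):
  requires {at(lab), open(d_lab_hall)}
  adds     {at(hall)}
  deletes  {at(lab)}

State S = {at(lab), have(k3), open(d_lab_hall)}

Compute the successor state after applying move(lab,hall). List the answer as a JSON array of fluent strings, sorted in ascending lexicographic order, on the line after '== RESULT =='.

Compute (S \ del) ∪ add:
  pre ⊆ S: {at(lab), open(d_lab_hall)} ⊆ S  — applicable
  S \ del = {have(k3), open(d_lab_hall)}
  ∪ add   = {at(hall), have(k3), open(d_lab_hall)}

== RESULT ==
["at(hall)", "have(k3)", "open(d_lab_hall)"]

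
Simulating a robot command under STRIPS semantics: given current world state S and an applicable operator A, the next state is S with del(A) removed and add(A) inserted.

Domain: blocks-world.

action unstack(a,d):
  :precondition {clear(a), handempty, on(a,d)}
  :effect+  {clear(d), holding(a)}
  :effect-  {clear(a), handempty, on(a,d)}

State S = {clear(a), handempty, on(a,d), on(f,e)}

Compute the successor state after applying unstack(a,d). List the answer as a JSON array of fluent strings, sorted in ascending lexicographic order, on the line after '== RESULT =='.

Compute (S \ del) ∪ add:
  pre ⊆ S: {clear(a), handempty, on(a,d)} ⊆ S  — applicable
  S \ del = {on(f,e)}
  ∪ add   = {clear(d), holding(a), on(f,e)}

== RESULT ==
["clear(d)", "holding(a)", "on(f,e)"]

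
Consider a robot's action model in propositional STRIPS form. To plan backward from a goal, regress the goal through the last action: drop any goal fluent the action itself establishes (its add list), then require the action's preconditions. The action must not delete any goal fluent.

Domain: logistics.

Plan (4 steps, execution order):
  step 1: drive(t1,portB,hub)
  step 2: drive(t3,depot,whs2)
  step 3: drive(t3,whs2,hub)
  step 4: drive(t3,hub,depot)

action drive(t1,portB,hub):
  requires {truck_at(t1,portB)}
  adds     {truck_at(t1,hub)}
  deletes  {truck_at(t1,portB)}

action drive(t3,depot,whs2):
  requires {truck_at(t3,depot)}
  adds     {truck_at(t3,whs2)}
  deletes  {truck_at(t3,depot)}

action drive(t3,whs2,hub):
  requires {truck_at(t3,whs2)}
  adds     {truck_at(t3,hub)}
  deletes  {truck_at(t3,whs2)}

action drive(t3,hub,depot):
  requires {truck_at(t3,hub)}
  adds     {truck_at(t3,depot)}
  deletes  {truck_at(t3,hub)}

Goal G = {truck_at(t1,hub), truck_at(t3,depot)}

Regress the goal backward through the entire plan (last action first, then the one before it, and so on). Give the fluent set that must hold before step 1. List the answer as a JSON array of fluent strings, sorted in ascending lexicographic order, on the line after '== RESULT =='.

Work backward from the goal:
  through step 4 (drive(t3,hub,depot)): drop {truck_at(t3,depot)}, keep {truck_at(t1,hub)}, require {truck_at(t3,hub)}
    → {truck_at(t1,hub), truck_at(t3,hub)}
  through step 3 (drive(t3,whs2,hub)): drop {truck_at(t3,hub)}, keep {truck_at(t1,hub)}, require {truck_at(t3,whs2)}
    → {truck_at(t1,hub), truck_at(t3,whs2)}
  through step 2 (drive(t3,depot,whs2)): drop {truck_at(t3,whs2)}, keep {truck_at(t1,hub)}, require {truck_at(t3,depot)}
    → {truck_at(t1,hub), truck_at(t3,depot)}
  through step 1 (drive(t1,portB,hub)): drop {truck_at(t1,hub)}, keep {truck_at(t3,depot)}, require {truck_at(t1,portB)}
    → {truck_at(t1,portB), truck_at(t3,depot)}

== RESULT ==
["truck_at(t1,portB)", "truck_at(t3,depot)"]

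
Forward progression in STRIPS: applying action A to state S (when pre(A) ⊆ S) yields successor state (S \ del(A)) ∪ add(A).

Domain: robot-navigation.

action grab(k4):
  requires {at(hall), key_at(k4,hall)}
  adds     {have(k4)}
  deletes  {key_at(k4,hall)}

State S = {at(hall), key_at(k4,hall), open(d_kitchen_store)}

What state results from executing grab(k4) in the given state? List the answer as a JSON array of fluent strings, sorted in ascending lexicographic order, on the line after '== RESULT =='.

Progress:
  pre ⊆ S: {at(hall), key_at(k4,hall)} ⊆ S  — applicable
  S \ del = {at(hall), open(d_kitchen_store)}
  ∪ add   = {at(hall), have(k4), open(d_kitchen_store)}

== RESULT ==
["at(hall)", "have(k4)", "open(d_kitchen_store)"]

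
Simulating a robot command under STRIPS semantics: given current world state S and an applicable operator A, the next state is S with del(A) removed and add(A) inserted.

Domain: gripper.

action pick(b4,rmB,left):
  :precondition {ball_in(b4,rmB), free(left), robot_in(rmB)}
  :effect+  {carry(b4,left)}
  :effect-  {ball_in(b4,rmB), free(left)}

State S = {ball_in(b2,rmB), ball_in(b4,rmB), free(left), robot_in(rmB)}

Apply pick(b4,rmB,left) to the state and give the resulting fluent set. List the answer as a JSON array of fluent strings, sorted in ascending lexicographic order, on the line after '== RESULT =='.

Progress:
  pre ⊆ S: {ball_in(b4,rmB), free(left), robot_in(rmB)} ⊆ S  — applicable
  S \ del = {ball_in(b2,rmB), robot_in(rmB)}
  ∪ add   = {ball_in(b2,rmB), carry(b4,left), robot_in(rmB)}

== RESULT ==
["ball_in(b2,rmB)", "carry(b4,left)", "robot_in(rmB)"]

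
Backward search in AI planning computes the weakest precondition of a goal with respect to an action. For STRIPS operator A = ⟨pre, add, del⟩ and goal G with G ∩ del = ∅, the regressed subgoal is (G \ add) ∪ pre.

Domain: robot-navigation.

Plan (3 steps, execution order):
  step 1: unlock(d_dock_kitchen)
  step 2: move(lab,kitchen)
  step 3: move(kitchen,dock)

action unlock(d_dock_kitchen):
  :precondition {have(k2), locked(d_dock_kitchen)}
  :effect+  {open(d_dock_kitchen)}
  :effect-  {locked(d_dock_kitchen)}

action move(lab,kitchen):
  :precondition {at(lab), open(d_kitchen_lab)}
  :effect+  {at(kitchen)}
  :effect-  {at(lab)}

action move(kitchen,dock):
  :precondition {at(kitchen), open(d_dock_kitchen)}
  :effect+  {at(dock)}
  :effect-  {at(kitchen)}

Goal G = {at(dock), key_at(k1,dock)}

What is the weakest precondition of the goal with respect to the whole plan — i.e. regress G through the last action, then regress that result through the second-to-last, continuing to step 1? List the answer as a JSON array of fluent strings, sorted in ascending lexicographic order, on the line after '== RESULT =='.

Work backward from the goal:
  through step 3 (move(kitchen,dock)): drop {at(dock)}, keep {key_at(k1,dock)}, require {at(kitchen), open(d_dock_kitchen)}
    → {at(kitchen), key_at(k1,dock), open(d_dock_kitchen)}
  through step 2 (move(lab,kitchen)): drop {at(kitchen)}, keep {key_at(k1,dock), open(d_dock_kitchen)}, require {at(lab), open(d_kitchen_lab)}
    → {at(lab), key_at(k1,dock), open(d_dock_kitchen), open(d_kitchen_lab)}
  through step 1 (unlock(d_dock_kitchen)): drop {open(d_dock_kitchen)}, keep {at(lab), key_at(k1,dock), open(d_kitchen_lab)}, require {have(k2), locked(d_dock_kitchen)}
    → {at(lab), have(k2), key_at(k1,dock), locked(d_dock_kitchen), open(d_kitchen_lab)}

== RESULT ==
["at(lab)", "have(k2)", "key_at(k1,dock)", "locked(d_dock_kitchen)", "open(d_kitchen_lab)"]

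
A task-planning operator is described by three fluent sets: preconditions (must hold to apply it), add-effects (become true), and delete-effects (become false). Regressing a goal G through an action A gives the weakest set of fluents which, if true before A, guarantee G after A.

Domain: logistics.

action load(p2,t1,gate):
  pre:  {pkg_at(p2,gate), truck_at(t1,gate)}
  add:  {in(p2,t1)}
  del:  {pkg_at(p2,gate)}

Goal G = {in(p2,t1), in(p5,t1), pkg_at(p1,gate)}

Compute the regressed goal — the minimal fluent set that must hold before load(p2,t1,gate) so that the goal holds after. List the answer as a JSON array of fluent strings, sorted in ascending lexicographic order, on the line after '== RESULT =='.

Regress:
  G ∩ del = {}  (empty — regression defined)
  G \ add = {in(p2,t1), in(p5,t1), pkg_at(p1,gate)} \ {in(p2,t1)} = {in(p5,t1), pkg_at(p1,gate)}
  ∪ pre   = {in(p5,t1), pkg_at(p1,gate)} ∪ {pkg_at(p2,gate), truck_at(t1,gate)}
          = {in(p5,t1), pkg_at(p1,gate), pkg_at(p2,gate), truck_at(t1,gate)}

== RESULT ==
["in(p5,t1)", "pkg_at(p1,gate)", "pkg_at(p2,gate)", "truck_at(t1,gate)"]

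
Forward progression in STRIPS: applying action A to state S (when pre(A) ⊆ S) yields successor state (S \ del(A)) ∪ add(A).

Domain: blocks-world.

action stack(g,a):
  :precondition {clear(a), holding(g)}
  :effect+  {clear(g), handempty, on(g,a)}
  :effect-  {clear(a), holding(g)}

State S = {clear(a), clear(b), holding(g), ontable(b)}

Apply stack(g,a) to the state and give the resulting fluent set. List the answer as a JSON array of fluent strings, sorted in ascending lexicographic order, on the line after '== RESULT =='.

Compute (S \ del) ∪ add:
  pre ⊆ S: {clear(a), holding(g)} ⊆ S  — applicable
  S \ del = {clear(b), ontable(b)}
  ∪ add   = {clear(b), clear(g), handempty, on(g,a), ontable(b)}

== RESULT ==
["clear(b)", "clear(g)", "handempty", "on(g,a)", "ontable(b)"]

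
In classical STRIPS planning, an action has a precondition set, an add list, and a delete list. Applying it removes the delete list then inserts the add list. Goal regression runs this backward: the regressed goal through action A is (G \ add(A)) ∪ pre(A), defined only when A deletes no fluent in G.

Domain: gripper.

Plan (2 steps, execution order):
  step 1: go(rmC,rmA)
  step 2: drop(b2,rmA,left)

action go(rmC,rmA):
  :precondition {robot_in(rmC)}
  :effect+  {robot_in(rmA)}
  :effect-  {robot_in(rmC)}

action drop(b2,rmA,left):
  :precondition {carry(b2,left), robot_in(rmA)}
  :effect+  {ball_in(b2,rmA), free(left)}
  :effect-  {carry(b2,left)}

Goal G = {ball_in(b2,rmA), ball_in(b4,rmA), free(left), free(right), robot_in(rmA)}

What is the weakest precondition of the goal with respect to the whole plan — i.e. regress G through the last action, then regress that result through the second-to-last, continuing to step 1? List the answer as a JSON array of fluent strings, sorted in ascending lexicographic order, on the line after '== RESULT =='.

Regress step by step:
  through step 2 (drop(b2,rmA,left)): drop {ball_in(b2,rmA), free(left)}, keep {ball_in(b4,rmA), free(right), robot_in(rmA)}, require {carry(b2,left), robot_in(rmA)}
    → {ball_in(b4,rmA), carry(b2,left), free(right), robot_in(rmA)}
  through step 1 (go(rmC,rmA)): drop {robot_in(rmA)}, keep {ball_in(b4,rmA), carry(b2,left), free(right)}, require {robot_in(rmC)}
    → {ball_in(b4,rmA), carry(b2,left), free(right), robot_in(rmC)}

== RESULT ==
["ball_in(b4,rmA)", "carry(b2,left)", "free(right)", "robot_in(rmC)"]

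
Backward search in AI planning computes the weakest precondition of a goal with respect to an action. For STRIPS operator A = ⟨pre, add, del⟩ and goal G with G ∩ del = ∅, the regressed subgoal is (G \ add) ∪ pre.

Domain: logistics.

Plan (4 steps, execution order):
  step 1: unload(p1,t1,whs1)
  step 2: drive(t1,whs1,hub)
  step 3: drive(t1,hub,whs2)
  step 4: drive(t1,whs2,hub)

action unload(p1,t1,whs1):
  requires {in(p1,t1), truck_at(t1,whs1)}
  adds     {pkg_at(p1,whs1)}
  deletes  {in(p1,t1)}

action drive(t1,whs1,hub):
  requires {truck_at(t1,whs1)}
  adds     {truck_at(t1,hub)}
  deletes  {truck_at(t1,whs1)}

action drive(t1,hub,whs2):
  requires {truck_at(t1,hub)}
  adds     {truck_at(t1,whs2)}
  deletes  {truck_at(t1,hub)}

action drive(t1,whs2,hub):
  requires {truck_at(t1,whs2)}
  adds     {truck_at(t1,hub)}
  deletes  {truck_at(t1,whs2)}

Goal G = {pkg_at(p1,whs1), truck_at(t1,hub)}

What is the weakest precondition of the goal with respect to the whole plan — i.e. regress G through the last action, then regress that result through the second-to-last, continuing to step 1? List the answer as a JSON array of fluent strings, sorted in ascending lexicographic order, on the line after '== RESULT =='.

Work backward from the goal:
  through step 4 (drive(t1,whs2,hub)): drop {truck_at(t1,hub)}, keep {pkg_at(p1,whs1)}, require {truck_at(t1,whs2)}
    → {pkg_at(p1,whs1), truck_at(t1,whs2)}
  through step 3 (drive(t1,hub,whs2)): drop {truck_at(t1,whs2)}, keep {pkg_at(p1,whs1)}, require {truck_at(t1,hub)}
    → {pkg_at(p1,whs1), truck_at(t1,hub)}
  through step 2 (drive(t1,whs1,hub)): drop {truck_at(t1,hub)}, keep {pkg_at(p1,whs1)}, require {truck_at(t1,whs1)}
    → {pkg_at(p1,whs1), truck_at(t1,whs1)}
  through step 1 (unload(p1,t1,whs1)): drop {pkg_at(p1,whs1)}, keep {truck_at(t1,whs1)}, require {in(p1,t1), truck_at(t1,whs1)}
    → {in(p1,t1), truck_at(t1,whs1)}

== RESULT ==
["in(p1,t1)", "truck_at(t1,whs1)"]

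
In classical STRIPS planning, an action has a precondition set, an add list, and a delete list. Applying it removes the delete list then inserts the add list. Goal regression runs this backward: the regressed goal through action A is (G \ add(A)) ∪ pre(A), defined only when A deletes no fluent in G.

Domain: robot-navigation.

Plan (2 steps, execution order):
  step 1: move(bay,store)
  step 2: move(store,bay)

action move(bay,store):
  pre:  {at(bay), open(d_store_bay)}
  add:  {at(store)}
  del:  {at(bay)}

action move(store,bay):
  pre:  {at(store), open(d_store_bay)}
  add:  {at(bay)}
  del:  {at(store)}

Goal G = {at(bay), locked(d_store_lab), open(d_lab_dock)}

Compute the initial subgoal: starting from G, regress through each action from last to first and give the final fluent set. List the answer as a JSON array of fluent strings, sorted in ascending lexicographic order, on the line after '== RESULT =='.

Regress step by step:
  through step 2 (move(store,bay)): drop {at(bay)}, keep {locked(d_store_lab), open(d_lab_dock)}, require {at(store), open(d_store_bay)}
    → {at(store), locked(d_store_lab), open(d_lab_dock), open(d_store_bay)}
  through step 1 (move(bay,store)): drop {at(store)}, keep {locked(d_store_lab), open(d_lab_dock), open(d_store_bay)}, require {at(bay), open(d_store_bay)}
    → {at(bay), locked(d_store_lab), open(d_lab_dock), open(d_store_bay)}

== RESULT ==
["at(bay)", "locked(d_store_lab)", "open(d_lab_dock)", "open(d_store_bay)"]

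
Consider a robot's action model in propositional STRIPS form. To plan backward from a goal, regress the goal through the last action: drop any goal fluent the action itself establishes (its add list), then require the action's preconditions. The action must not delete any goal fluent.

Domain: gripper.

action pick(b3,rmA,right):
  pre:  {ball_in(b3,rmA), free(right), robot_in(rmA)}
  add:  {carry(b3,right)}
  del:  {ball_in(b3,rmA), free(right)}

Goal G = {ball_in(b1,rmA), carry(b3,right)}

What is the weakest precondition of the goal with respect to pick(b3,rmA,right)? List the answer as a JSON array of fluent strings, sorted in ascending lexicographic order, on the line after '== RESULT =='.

Compute (G \ add) ∪ pre:
  G ∩ del = {}  (empty — regression defined)
  G \ add = {ball_in(b1,rmA), carry(b3,right)} \ {carry(b3,right)} = {ball_in(b1,rmA)}
  ∪ pre   = {ball_in(b1,rmA)} ∪ {ball_in(b3,rmA), free(right), robot_in(rmA)}
          = {ball_in(b1,rmA), ball_in(b3,rmA), free(right), robot_in(rmA)}

== RESULT ==
["ball_in(b1,rmA)", "ball_in(b3,rmA)", "free(right)", "robot_in(rmA)"]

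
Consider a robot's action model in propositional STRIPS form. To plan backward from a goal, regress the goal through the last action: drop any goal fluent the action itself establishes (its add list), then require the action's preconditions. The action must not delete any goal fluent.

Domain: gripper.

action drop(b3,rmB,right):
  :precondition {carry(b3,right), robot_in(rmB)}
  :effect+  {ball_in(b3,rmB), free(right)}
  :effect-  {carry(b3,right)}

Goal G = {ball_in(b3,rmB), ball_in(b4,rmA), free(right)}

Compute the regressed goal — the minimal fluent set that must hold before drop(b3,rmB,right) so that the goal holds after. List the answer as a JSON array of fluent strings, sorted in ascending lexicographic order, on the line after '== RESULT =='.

Compute (G \ add) ∪ pre:
  G ∩ del = {}  (empty — regression defined)
  G \ add = {ball_in(b3,rmB), ball_in(b4,rmA), free(right)} \ {ball_in(b3,rmB), free(right)} = {ball_in(b4,rmA)}
  ∪ pre   = {ball_in(b4,rmA)} ∪ {carry(b3,right), robot_in(rmB)}
          = {ball_in(b4,rmA), carry(b3,right), robot_in(rmB)}

== RESULT ==
["ball_in(b4,rmA)", "carry(b3,right)", "robot_in(rmB)"]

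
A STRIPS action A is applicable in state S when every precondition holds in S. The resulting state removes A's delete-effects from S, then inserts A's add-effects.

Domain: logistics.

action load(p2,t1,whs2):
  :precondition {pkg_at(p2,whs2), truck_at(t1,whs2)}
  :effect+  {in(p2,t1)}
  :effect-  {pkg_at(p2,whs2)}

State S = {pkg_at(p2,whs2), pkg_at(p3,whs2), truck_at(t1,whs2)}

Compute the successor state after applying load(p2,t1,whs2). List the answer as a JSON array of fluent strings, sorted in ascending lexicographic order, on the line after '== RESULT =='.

Progress:
  pre ⊆ S: {pkg_at(p2,whs2), truck_at(t1,whs2)} ⊆ S  — applicable
  S \ del = {pkg_at(p3,whs2), truck_at(t1,whs2)}
  ∪ add   = {in(p2,t1), pkg_at(p3,whs2), truck_at(t1,whs2)}

== RESULT ==
["in(p2,t1)", "pkg_at(p3,whs2)", "truck_at(t1,whs2)"]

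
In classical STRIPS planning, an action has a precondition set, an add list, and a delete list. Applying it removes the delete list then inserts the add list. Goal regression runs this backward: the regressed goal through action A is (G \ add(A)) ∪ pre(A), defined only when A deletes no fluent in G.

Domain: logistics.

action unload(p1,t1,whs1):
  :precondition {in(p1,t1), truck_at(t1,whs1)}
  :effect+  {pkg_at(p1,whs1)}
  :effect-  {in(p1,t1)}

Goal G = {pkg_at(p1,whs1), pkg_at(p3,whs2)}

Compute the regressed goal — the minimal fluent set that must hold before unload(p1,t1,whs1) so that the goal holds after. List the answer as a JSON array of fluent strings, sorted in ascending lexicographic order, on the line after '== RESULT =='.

Compute (G \ add) ∪ pre:
  G ∩ del = {}  (empty — regression defined)
  G \ add = {pkg_at(p1,whs1), pkg_at(p3,whs2)} \ {pkg_at(p1,whs1)} = {pkg_at(p3,whs2)}
  ∪ pre   = {pkg_at(p3,whs2)} ∪ {in(p1,t1), truck_at(t1,whs1)}
          = {in(p1,t1), pkg_at(p3,whs2), truck_at(t1,whs1)}

== RESULT ==
["in(p1,t1)", "pkg_at(p3,whs2)", "truck_at(t1,whs1)"]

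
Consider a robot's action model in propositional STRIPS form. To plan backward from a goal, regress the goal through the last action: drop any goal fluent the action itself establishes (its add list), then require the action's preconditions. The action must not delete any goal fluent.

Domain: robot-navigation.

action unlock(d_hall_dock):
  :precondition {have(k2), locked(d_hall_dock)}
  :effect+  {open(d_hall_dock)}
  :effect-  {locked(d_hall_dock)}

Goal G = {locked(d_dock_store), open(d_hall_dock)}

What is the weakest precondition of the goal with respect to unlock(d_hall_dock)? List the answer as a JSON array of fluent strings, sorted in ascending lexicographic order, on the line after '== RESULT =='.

Compute (G \ add) ∪ pre:
  G ∩ del = {}  (empty — regression defined)
  G \ add = {locked(d_dock_store), open(d_hall_dock)} \ {open(d_hall_dock)} = {locked(d_dock_store)}
  ∪ pre   = {locked(d_dock_store)} ∪ {have(k2), locked(d_hall_dock)}
          = {have(k2), locked(d_dock_store), locked(d_hall_dock)}

== RESULT ==
["have(k2)", "locked(d_dock_store)", "locked(d_hall_dock)"]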